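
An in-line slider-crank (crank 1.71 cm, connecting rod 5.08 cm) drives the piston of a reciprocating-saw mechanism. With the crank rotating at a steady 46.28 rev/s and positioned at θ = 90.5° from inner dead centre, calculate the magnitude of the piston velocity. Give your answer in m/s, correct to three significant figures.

4.96

ω = 2π·46.3 = 290.8 rad/s
For an in-line slider-crank, x = r cosθ + √(L² − r² sin²θ), so v = −rω sinθ·[1 + r cosθ/√(L² − r² sin²θ)].
With r = 0.0171 m, L = 0.0508 m, θ = 90.5°: √(L² − r² sin²θ) = 0.047836 m.
v = −0.0171·290.8·0.99996·[1 + 0.0171·-0.00873/0.047836] = -4.9567 m/s.
|v| = 4.9567 m/s.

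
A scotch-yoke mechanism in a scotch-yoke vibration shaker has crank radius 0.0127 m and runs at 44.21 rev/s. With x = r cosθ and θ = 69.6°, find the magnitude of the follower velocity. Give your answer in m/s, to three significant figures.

3.31

ω = 277.8 rad/s (from 44.21 rev/s).
x = r cosθ ⇒ ẋ = −rω sinθ.
|v| = rω|sinθ| = 0.0127·277.8·|sin 69.6°| = 3.3065 m/s.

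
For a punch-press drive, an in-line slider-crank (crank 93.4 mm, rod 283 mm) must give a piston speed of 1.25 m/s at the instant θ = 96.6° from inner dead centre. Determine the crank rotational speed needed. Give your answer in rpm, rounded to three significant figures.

134

For an in-line slider-crank, |v_piston| = rω|sinθ|·[1 + r cosθ/√(L² − r² sin²θ)].
With r = 0.0934 m, L = 0.283 m, θ = 96.6°: the bracketed kinematic factor |dx/dθ| = 0.089056 m.
ω = v/|dx/dθ| = 1.25/0.089056 = 14.036 rad/s.
N = 60ω/(2π) = 134.04 rpm.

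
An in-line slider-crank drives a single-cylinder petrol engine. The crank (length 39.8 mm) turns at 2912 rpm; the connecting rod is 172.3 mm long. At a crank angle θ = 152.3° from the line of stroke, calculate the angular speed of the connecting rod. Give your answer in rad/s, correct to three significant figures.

62.7

ω = 304.9 rad/s (converted from 2912 rpm).
The rod makes angle φ with the slider axis where L sinφ = r sinθ; differentiating, L cosφ·φ̇ = r ω cosθ.
L cosφ = √(L² − r² sin²θ) = 0.1713 m.
|ω_rod| = r ω |cosθ| / √(L² − r² sin²θ) = 0.0398·304.9·0.88539/0.1713 = 62.73 rad/s.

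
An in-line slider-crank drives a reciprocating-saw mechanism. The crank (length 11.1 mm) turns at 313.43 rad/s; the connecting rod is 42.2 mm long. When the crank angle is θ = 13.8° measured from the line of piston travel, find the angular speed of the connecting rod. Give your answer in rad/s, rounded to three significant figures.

ω = 313.4 rad/s
The rod makes angle φ with the slider axis where L sinφ = r sinθ; differentiating, L cosφ·φ̇ = r ω cosθ.
L cosφ = √(L² − r² sin²θ) = 0.042117 m.
|ω_rod| = r ω |cosθ| / √(L² − r² sin²θ) = 0.0111·313.4·0.97113/0.042117 = 80.221 rad/s.

80.2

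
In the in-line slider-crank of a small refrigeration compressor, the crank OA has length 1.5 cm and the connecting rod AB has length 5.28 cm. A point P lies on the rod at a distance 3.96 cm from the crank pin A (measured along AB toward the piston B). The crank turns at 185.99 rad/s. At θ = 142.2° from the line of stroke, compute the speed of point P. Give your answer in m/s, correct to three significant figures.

ω = 186 rad/s.  Crank-pin speed |V_A| = rω = 2.7898 m/s, perpendicular to OA.
Rod angle: sinφ = −(r/L) sinθ ⇒ φ = -10.028°; ω_rod = −rω cosθ/√(L²−r²sin²θ) = +42.398 rad/s.
V_P = V_A + ω_rod × AP, with AP = 0.0396 m along the rod.
Components: V_Px = −rω sinθ − a·ω_rod·sinφ = -1.4176 m/s;  V_Py = rω cosθ + a·ω_rod·cosφ = -0.5511 m/s.
|V_P| = √(V_Px² + V_Py²) = 1.5209 m/s.

1.52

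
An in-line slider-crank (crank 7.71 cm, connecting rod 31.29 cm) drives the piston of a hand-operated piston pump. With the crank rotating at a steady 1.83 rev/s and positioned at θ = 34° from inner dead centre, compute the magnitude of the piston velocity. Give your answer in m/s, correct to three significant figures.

0.598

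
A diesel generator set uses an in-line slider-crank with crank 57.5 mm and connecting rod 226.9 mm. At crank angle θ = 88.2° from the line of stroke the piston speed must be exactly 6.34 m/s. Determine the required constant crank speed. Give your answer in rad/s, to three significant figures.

109

For an in-line slider-crank, |v_piston| = rω|sinθ|·[1 + r cosθ/√(L² − r² sin²θ)].
With r = 0.0575 m, L = 0.2269 m, θ = 88.2°: the bracketed kinematic factor |dx/dθ| = 0.057945 m.
ω = v/|dx/dθ| = 6.34/0.057945 = 109.42 rad/s.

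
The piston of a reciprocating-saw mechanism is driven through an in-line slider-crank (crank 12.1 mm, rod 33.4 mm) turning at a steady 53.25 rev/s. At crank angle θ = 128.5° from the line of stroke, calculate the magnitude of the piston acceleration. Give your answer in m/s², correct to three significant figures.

941

ω = 2π·53.2 = 334.6 rad/s
x(θ) = r cosθ + √(L² − r² sin²θ); with ω constant, a = ω²·d²x/dθ².
d²x/dθ² = −r cosθ − r²(cos2θ)/√u − r⁴ sin²2θ/(4u^{3/2}),  u = L² − r² sin²θ = 0.00102589 m².
Substituting r = 0.0121 m, L = 0.0334 m, θ = 128.5°: d²x/dθ² = +0.0084059 m.
a = ω²·d²x/dθ² = (334.6)²·(+0.0084059) = +940.98 m/s²;  |a| = 940.98 m/s².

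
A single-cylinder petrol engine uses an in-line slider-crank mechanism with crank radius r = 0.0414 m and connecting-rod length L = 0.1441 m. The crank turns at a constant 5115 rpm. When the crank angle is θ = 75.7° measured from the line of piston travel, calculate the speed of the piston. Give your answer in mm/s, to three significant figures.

23100

ω = 2π·5115/60 = 535.6 rad/s
For an in-line slider-crank, x = r cosθ + √(L² − r² sin²θ), so v = −rω sinθ·[1 + r cosθ/√(L² − r² sin²θ)].
With r = 0.0414 m, L = 0.1441 m, θ = 75.7°: √(L² − r² sin²θ) = 0.1384 m.
v = −0.0414·535.6·0.96902·[1 + 0.0414·0.24700/0.1384] = -23.076 m/s.
|v| = 23.076 m/s = 23076 mm/s.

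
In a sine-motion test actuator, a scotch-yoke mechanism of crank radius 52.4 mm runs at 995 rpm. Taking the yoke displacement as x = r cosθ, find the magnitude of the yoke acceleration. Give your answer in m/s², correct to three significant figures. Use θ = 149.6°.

ω = 104.2 rad/s (from 995 rpm).
x = r cosθ ⇒ ẍ = −rω² cosθ (ω constant).
|a| = rω²|cosθ| = 0.0524·(104.2)²·|cos 149.6°| = 490.68 m/s².

491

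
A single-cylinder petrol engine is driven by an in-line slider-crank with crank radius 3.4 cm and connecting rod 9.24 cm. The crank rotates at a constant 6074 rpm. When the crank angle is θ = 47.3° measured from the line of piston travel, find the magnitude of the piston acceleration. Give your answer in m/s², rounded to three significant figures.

9100

ω = 2π·6074/60 = 636.1 rad/s
x(θ) = r cosθ + √(L² − r² sin²θ); with ω constant, a = ω²·d²x/dθ².
d²x/dθ² = −r cosθ − r²(cos2θ)/√u − r⁴ sin²2θ/(4u^{3/2}),  u = L² − r² sin²θ = 0.00791341 m².
Substituting r = 0.034 m, L = 0.0924 m, θ = 47.3°: d²x/dθ² = -0.022487 m.
a = ω²·d²x/dθ² = (636.1)²·(-0.022487) = -9097.7 m/s²;  |a| = 9097.7 m/s².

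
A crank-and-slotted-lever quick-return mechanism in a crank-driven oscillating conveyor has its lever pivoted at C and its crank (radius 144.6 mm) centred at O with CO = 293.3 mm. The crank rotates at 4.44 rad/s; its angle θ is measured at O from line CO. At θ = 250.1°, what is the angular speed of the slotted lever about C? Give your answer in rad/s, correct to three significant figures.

ω = 4.44 rad/s
Crank pin A relative to C: A = (d + r cosθ, r sinθ); lever angle φ = atan2(r sinθ, d + r cosθ).
Differentiating tanφ: φ̇ = rω(d cosθ + r)/(d² + r² + 2dr cosθ).
d² + r² + 2dr cosθ = |CA|² = 0.0780623 m²;  d cosθ + r = +0.044767 m.
|ω_lever| = |0.1446·4.44·+0.044767| / 0.0780623 = 0.36818 rad/s.

0.368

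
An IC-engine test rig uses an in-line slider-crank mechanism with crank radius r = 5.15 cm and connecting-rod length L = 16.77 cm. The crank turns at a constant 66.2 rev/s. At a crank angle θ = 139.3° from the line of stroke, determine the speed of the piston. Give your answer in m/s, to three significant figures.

ω = 2π·66.2 = 415.9 rad/s
For an in-line slider-crank, x = r cosθ + √(L² − r² sin²θ), so v = −rω sinθ·[1 + r cosθ/√(L² − r² sin²θ)].
With r = 0.0515 m, L = 0.1677 m, θ = 139.3°: √(L² − r² sin²θ) = 0.1643 m.
v = −0.0515·415.9·0.65210·[1 + 0.0515·-0.75813/0.1643] = -10.649 m/s.
|v| = 10.649 m/s.

10.6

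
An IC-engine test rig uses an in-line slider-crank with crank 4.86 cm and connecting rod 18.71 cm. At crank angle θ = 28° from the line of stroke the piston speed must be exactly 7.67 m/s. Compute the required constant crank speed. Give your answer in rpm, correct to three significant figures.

2610

For an in-line slider-crank, |v_piston| = rω|sinθ|·[1 + r cosθ/√(L² − r² sin²θ)].
With r = 0.0486 m, L = 0.1871 m, θ = 28°: the bracketed kinematic factor |dx/dθ| = 0.028089 m.
ω = v/|dx/dθ| = 7.67/0.028089 = 273.06 rad/s.
N = 60ω/(2π) = 2607.6 rpm.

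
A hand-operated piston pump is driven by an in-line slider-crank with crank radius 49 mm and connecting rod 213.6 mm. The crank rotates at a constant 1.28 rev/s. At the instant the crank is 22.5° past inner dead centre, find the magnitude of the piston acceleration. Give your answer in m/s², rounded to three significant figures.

3.45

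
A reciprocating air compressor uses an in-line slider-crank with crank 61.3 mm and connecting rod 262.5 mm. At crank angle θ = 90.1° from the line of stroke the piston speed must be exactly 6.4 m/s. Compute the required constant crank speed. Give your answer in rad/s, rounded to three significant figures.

104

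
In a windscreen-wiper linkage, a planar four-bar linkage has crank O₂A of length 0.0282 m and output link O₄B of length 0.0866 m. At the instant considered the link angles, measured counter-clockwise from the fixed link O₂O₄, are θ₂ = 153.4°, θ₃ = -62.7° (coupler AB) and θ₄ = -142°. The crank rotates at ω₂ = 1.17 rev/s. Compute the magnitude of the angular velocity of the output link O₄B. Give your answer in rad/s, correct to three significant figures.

1.44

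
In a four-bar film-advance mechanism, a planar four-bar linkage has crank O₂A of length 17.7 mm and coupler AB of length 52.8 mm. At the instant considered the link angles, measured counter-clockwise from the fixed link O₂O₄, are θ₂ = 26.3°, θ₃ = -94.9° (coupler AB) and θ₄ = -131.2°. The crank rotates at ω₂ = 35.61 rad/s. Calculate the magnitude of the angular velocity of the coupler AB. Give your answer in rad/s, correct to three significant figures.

7.72

ω₂ = 35.61 rad/s
Differentiating the loop-closure r₂e^{iθ₂}+r₃e^{iθ₃}=r₁+r₄e^{iθ₄} gives r₂ω₂e^{iθ₂}+r₃ω₃e^{iθ₃}=r₄ω₄e^{iθ₄}.
Eliminating the other unknown: ω₃ = r₂ω₂ sin(θ₄−θ₂) / [r₃ sin(θ₃−θ₄)].
Numerator sine = -0.38268; denominator sine = +0.59201.
Result = 0.0177·35.61·(-0.38268) / (0.0528·(+0.59201)) = -7.7165 rad/s; magnitude 7.7165 rad/s.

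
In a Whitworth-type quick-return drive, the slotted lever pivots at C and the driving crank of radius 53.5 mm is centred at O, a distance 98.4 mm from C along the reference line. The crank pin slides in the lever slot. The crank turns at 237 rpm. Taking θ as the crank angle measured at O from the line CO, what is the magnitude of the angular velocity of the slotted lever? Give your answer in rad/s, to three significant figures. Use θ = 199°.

20.3

ω = 24.82 rad/s (from 237 rpm).
Crank pin A relative to C: A = (d + r cosθ, r sinθ); lever angle φ = atan2(r sinθ, d + r cosθ).
Differentiating tanφ: φ̇ = rω(d cosθ + r)/(d² + r² + 2dr cosθ).
d² + r² + 2dr cosθ = |CA|² = 0.00258963 m²;  d cosθ + r = -0.039539 m.
|ω_lever| = |0.0535·24.82·-0.039539| / 0.00258963 = 20.273 rad/s.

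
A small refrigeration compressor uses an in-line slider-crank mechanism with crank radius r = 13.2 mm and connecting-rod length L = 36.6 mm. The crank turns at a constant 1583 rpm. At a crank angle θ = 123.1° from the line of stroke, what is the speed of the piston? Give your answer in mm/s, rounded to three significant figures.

ω = 2π·1583/60 = 165.8 rad/s
For an in-line slider-crank, x = r cosθ + √(L² − r² sin²θ), so v = −rω sinθ·[1 + r cosθ/√(L² − r² sin²θ)].
With r = 0.0132 m, L = 0.0366 m, θ = 123.1°: √(L² − r² sin²θ) = 0.03489 m.
v = −0.0132·165.8·0.83772·[1 + 0.0132·-0.54610/0.03489] = -1.4543 m/s.
|v| = 1.4543 m/s = 1454.3 mm/s.

1450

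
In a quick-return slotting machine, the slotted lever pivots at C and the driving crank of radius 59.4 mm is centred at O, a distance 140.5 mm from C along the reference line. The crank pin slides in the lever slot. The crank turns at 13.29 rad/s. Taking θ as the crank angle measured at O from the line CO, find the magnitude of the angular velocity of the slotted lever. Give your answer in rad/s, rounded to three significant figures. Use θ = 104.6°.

ω = 13.29 rad/s
Crank pin A relative to C: A = (d + r cosθ, r sinθ); lever angle φ = atan2(r sinθ, d + r cosθ).
Differentiating tanφ: φ̇ = rω(d cosθ + r)/(d² + r² + 2dr cosθ).
d² + r² + 2dr cosθ = |CA|² = 0.0190612 m²;  d cosθ + r = +0.023984 m.
|ω_lever| = |0.0594·13.29·+0.023984| / 0.0190612 = 0.99331 rad/s.

0.993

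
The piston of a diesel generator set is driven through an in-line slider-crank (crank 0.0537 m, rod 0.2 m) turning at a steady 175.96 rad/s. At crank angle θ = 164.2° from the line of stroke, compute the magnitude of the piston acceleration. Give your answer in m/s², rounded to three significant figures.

1220

ω = 176 rad/s
x(θ) = r cosθ + √(L² − r² sin²θ); with ω constant, a = ω²·d²x/dθ².
d²x/dθ² = −r cosθ − r²(cos2θ)/√u − r⁴ sin²2θ/(4u^{3/2}),  u = L² − r² sin²θ = 0.0397862 m².
Substituting r = 0.0537 m, L = 0.2 m, θ = 164.2°: d²x/dθ² = +0.039286 m.
a = ω²·d²x/dθ² = (176)²·(+0.039286) = +1216.4 m/s²;  |a| = 1216.4 m/s².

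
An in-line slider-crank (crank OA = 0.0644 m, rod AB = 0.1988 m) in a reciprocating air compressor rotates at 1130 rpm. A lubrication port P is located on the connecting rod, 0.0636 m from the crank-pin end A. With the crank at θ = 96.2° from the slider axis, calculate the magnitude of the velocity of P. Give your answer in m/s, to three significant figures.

ω = 118.3 rad/s.  Crank-pin speed |V_A| = rω = 7.6207 m/s, perpendicular to OA.
Rod angle: sinφ = −(r/L) sinθ ⇒ φ = -18.787°; ω_rod = −rω cosθ/√(L²−r²sin²θ) = +4.373 rad/s.
V_P = V_A + ω_rod × AP, with AP = 0.0636 m along the rod.
Components: V_Px = −rω sinθ − a·ω_rod·sinφ = -7.4865 m/s;  V_Py = rω cosθ + a·ω_rod·cosφ = -0.55972 m/s.
|V_P| = √(V_Px² + V_Py²) = 7.5074 m/s.

7.51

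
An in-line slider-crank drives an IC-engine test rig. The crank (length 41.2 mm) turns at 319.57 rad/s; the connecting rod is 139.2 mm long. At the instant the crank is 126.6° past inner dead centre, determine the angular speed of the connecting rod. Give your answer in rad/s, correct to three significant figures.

58.1

ω = 319.6 rad/s
The rod makes angle φ with the slider axis where L sinφ = r sinθ; differentiating, L cosφ·φ̇ = r ω cosθ.
L cosφ = √(L² − r² sin²θ) = 0.13521 m.
|ω_rod| = r ω |cosθ| / √(L² − r² sin²θ) = 0.0412·319.6·0.59622/0.13521 = 58.057 rad/s.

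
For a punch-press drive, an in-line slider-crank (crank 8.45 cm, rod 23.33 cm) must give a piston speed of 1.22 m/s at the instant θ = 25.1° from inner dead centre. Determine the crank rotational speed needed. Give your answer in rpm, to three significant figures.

For an in-line slider-crank, |v_piston| = rω|sinθ|·[1 + r cosθ/√(L² − r² sin²θ)].
With r = 0.0845 m, L = 0.2333 m, θ = 25.1°: the bracketed kinematic factor |dx/dθ| = 0.047743 m.
ω = v/|dx/dθ| = 1.22/0.047743 = 25.554 rad/s.
N = 60ω/(2π) = 244.02 rpm.

244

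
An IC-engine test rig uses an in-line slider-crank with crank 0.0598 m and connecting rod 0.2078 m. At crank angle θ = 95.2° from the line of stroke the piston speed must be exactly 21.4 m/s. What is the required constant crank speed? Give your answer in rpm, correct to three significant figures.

For an in-line slider-crank, |v_piston| = rω|sinθ|·[1 + r cosθ/√(L² − r² sin²θ)].
With r = 0.0598 m, L = 0.2078 m, θ = 95.2°: the bracketed kinematic factor |dx/dθ| = 0.057933 m.
ω = v/|dx/dθ| = 21.4/0.057933 = 369.39 rad/s.
N = 60ω/(2π) = 3527.5 rpm.

3530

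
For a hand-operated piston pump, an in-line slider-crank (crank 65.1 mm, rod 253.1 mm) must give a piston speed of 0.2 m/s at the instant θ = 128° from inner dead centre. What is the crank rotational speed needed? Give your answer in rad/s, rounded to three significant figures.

4.65

For an in-line slider-crank, |v_piston| = rω|sinθ|·[1 + r cosθ/√(L² − r² sin²θ)].
With r = 0.0651 m, L = 0.2531 m, θ = 128°: the bracketed kinematic factor |dx/dθ| = 0.043004 m.
ω = v/|dx/dθ| = 0.2/0.043004 = 4.6508 rad/s.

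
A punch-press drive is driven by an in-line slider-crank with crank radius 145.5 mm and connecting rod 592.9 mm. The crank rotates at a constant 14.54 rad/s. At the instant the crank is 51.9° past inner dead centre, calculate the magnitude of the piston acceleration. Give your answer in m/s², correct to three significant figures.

ω = 14.54 rad/s
x(θ) = r cosθ + √(L² − r² sin²θ); with ω constant, a = ω²·d²x/dθ².
d²x/dθ² = −r cosθ − r²(cos2θ)/√u − r⁴ sin²2θ/(4u^{3/2}),  u = L² − r² sin²θ = 0.33842 m².
Substituting r = 0.1455 m, L = 0.5929 m, θ = 51.9°: d²x/dθ² = -0.081635 m.
a = ω²·d²x/dθ² = (14.54)²·(-0.081635) = -17.259 m/s²;  |a| = 17.259 m/s².

17.3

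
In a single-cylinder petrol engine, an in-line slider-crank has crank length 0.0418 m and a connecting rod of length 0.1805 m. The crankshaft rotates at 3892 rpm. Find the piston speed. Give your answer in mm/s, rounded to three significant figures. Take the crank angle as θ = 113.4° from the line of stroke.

ω = 2π·3892/60 = 407.6 rad/s
For an in-line slider-crank, x = r cosθ + √(L² − r² sin²θ), so v = −rω sinθ·[1 + r cosθ/√(L² − r² sin²θ)].
With r = 0.0418 m, L = 0.1805 m, θ = 113.4°: √(L² − r² sin²θ) = 0.17638 m.
v = −0.0418·407.6·0.91775·[1 + 0.0418·-0.39715/0.17638] = -14.164 m/s.
|v| = 14.164 m/s = 14164 mm/s.

14200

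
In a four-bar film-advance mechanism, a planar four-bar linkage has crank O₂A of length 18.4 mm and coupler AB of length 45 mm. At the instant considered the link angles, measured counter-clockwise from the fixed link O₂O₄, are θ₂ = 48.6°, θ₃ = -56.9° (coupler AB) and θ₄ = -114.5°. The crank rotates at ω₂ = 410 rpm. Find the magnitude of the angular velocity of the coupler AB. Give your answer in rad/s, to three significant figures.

6.04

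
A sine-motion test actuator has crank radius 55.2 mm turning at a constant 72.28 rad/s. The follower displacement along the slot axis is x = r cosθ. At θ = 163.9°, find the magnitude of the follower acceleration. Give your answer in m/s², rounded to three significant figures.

ω = 72.28 rad/s
x = r cosθ ⇒ ẍ = −rω² cosθ (ω constant).
|a| = rω²|cosθ| = 0.0552·(72.28)²·|cos 163.9°| = 277.08 m/s².

277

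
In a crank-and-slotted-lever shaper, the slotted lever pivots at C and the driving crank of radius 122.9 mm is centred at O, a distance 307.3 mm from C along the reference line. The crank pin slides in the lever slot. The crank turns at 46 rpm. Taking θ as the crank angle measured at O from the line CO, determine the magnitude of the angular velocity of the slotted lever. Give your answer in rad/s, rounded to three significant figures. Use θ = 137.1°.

1.12

ω = 4.817 rad/s (from 46 rpm).
Crank pin A relative to C: A = (d + r cosθ, r sinθ); lever angle φ = atan2(r sinθ, d + r cosθ).
Differentiating tanφ: φ̇ = rω(d cosθ + r)/(d² + r² + 2dr cosθ).
d² + r² + 2dr cosθ = |CA|² = 0.0542056 m²;  d cosθ + r = -0.10221 m.
|ω_lever| = |0.1229·4.817·-0.10221| / 0.0542056 = 1.1163 rad/s.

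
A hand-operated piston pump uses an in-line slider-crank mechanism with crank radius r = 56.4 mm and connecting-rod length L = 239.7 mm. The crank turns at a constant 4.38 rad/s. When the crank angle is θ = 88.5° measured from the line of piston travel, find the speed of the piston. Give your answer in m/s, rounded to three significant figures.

0.249

ω = 4.38 rad/s
For an in-line slider-crank, x = r cosθ + √(L² − r² sin²θ), so v = −rω sinθ·[1 + r cosθ/√(L² − r² sin²θ)].
With r = 0.0564 m, L = 0.2397 m, θ = 88.5°: √(L² − r² sin²θ) = 0.23297 m.
v = −0.0564·4.38·0.99966·[1 + 0.0564·0.02618/0.23297] = -0.24851 m/s.
|v| = 0.24851 m/s.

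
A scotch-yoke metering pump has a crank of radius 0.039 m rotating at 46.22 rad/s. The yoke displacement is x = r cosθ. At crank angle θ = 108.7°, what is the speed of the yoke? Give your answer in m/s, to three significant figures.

1.71

ω = 46.22 rad/s
x = r cosθ ⇒ ẋ = −rω sinθ.
|v| = rω|sinθ| = 0.039·46.22·|sin 108.7°| = 1.7074 m/s.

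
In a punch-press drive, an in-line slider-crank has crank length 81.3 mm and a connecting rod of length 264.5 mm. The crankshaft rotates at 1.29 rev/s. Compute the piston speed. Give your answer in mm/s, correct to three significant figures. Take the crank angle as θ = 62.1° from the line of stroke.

ω = 2π·1.29 = 8.105 rad/s
For an in-line slider-crank, x = r cosθ + √(L² − r² sin²θ), so v = −rω sinθ·[1 + r cosθ/√(L² − r² sin²θ)].
With r = 0.0813 m, L = 0.2645 m, θ = 62.1°: √(L² − r² sin²θ) = 0.25455 m.
v = −0.0813·8.105·0.88377·[1 + 0.0813·0.46793/0.25455] = -0.6694 m/s.
|v| = 0.6694 m/s = 669.4 mm/s.

669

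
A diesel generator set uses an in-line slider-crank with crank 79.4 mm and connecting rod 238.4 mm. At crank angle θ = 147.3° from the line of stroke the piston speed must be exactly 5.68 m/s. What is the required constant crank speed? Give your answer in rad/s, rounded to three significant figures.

185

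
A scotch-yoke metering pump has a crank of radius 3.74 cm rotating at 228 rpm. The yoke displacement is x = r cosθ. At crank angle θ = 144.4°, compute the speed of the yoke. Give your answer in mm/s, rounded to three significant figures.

520

ω = 23.88 rad/s (from 228 rpm).
x = r cosθ ⇒ ẋ = −rω sinθ.
|v| = rω|sinθ| = 0.0374·23.88·|sin 144.4°| = 0.51982 m/s = 519.82 mm/s.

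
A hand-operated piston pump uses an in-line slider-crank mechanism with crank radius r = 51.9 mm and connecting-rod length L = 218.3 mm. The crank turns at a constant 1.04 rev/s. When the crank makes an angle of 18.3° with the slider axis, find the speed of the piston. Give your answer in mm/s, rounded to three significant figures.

131

ω = 2π·1.04 = 6.535 rad/s
For an in-line slider-crank, x = r cosθ + √(L² − r² sin²θ), so v = −rω sinθ·[1 + r cosθ/√(L² − r² sin²θ)].
With r = 0.0519 m, L = 0.2183 m, θ = 18.3°: √(L² − r² sin²θ) = 0.21769 m.
v = −0.0519·6.535·0.31399·[1 + 0.0519·0.94943/0.21769] = -0.13059 m/s.
|v| = 0.13059 m/s = 130.59 mm/s.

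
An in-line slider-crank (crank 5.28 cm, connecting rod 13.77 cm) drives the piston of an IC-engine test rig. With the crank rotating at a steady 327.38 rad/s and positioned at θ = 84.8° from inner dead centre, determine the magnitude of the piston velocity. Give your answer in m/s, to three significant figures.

17.9

ω = 327.4 rad/s
For an in-line slider-crank, x = r cosθ + √(L² − r² sin²θ), so v = −rω sinθ·[1 + r cosθ/√(L² − r² sin²θ)].
With r = 0.0528 m, L = 0.1377 m, θ = 84.8°: √(L² − r² sin²θ) = 0.12726 m.
v = −0.0528·327.4·0.99588·[1 + 0.0528·0.09063/0.12726] = -17.862 m/s.
|v| = 17.862 m/s.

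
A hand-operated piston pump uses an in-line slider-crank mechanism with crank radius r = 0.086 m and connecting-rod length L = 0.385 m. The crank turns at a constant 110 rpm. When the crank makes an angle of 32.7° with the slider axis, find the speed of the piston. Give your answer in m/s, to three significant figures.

ω = 2π·110/60 = 11.52 rad/s
For an in-line slider-crank, x = r cosθ + √(L² − r² sin²θ), so v = −rω sinθ·[1 + r cosθ/√(L² − r² sin²θ)].
With r = 0.086 m, L = 0.385 m, θ = 32.7°: √(L² − r² sin²θ) = 0.38219 m.
v = −0.086·11.52·0.54024·[1 + 0.086·0.84151/0.38219] = -0.63653 m/s.
|v| = 0.63653 m/s.

0.637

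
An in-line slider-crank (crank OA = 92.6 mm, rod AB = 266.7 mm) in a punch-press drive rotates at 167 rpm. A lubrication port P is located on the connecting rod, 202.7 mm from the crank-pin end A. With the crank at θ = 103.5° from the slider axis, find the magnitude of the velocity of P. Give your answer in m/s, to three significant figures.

1.47

ω = 17.49 rad/s.  Crank-pin speed |V_A| = rω = 1.6194 m/s, perpendicular to OA.
Rod angle: sinφ = −(r/L) sinθ ⇒ φ = -19.732°; ω_rod = −rω cosθ/√(L²−r²sin²θ) = +1.5059 rad/s.
V_P = V_A + ω_rod × AP, with AP = 0.2027 m along the rod.
Components: V_Px = −rω sinθ − a·ω_rod·sinφ = -1.4716 m/s;  V_Py = rω cosθ + a·ω_rod·cosφ = -0.090719 m/s.
|V_P| = √(V_Px² + V_Py²) = 1.4744 m/s.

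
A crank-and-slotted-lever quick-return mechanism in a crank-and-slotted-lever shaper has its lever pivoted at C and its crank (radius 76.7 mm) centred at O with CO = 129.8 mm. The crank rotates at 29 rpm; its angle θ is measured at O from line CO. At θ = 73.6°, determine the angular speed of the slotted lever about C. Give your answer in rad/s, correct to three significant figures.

ω = 3.037 rad/s (from 29 rpm).
Crank pin A relative to C: A = (d + r cosθ, r sinθ); lever angle φ = atan2(r sinθ, d + r cosθ).
Differentiating tanφ: φ̇ = rω(d cosθ + r)/(d² + r² + 2dr cosθ).
d² + r² + 2dr cosθ = |CA|² = 0.0283527 m²;  d cosθ + r = +0.11335 m.
|ω_lever| = |0.0767·3.037·+0.11335| / 0.0283527 = 0.9312 rad/s.

0.931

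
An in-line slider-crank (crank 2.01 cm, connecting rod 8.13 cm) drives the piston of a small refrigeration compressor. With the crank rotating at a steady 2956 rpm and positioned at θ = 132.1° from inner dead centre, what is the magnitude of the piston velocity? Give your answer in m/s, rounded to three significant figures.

ω = 2π·2956/60 = 309.6 rad/s
For an in-line slider-crank, x = r cosθ + √(L² − r² sin²θ), so v = −rω sinθ·[1 + r cosθ/√(L² − r² sin²θ)].
With r = 0.0201 m, L = 0.0813 m, θ = 132.1°: √(L² − r² sin²θ) = 0.07992 m.
v = −0.0201·309.6·0.74198·[1 + 0.0201·-0.67043/0.07992] = -3.8382 m/s.
|v| = 3.8382 m/s.

3.84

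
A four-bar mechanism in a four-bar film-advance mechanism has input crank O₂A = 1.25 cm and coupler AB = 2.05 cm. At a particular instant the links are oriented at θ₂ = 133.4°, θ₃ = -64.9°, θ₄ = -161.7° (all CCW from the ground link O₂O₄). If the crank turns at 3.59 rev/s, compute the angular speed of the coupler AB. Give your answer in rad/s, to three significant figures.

12.5

ω₂ = 22.56 rad/s (from 3.59 rev/s).
Differentiating the loop-closure r₂e^{iθ₂}+r₃e^{iθ₃}=r₁+r₄e^{iθ₄} gives r₂ω₂e^{iθ₂}+r₃ω₃e^{iθ₃}=r₄ω₄e^{iθ₄}.
Eliminating the other unknown: ω₃ = r₂ω₂ sin(θ₄−θ₂) / [r₃ sin(θ₃−θ₄)].
Numerator sine = +0.90557; denominator sine = +0.99297.
Result = 0.0125·22.56·(+0.90557) / (0.0205·(+0.99297)) = +12.543 rad/s; magnitude 12.543 rad/s.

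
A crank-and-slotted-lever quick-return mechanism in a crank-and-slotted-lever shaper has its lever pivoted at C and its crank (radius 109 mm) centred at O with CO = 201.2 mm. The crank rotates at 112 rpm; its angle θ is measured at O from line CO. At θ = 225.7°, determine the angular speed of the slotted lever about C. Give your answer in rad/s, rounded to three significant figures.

1.85

ω = 11.73 rad/s (from 112 rpm).
Crank pin A relative to C: A = (d + r cosθ, r sinθ); lever angle φ = atan2(r sinθ, d + r cosθ).
Differentiating tanφ: φ̇ = rω(d cosθ + r)/(d² + r² + 2dr cosθ).
d² + r² + 2dr cosθ = |CA|² = 0.0217288 m²;  d cosθ + r = -0.031521 m.
|ω_lever| = |0.109·11.73·-0.031521| / 0.0217288 = 1.8546 rad/s.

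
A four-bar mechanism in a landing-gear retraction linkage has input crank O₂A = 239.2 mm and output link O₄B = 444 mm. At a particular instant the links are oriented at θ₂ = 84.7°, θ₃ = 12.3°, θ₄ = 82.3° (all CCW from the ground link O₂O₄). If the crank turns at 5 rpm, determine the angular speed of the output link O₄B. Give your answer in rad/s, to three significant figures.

0.286

ω₂ = 0.5236 rad/s (from 5 rpm).
Differentiating the loop-closure r₂e^{iθ₂}+r₃e^{iθ₃}=r₁+r₄e^{iθ₄} gives r₂ω₂e^{iθ₂}+r₃ω₃e^{iθ₃}=r₄ω₄e^{iθ₄}.
Eliminating the other unknown: ω₄ = r₂ω₂ sin(θ₂−θ₃) / [r₄ sin(θ₄−θ₃)].
Numerator sine = +0.95319; denominator sine = +0.93969.
Result = 0.2392·0.5236·(+0.95319) / (0.444·(+0.93969)) = +0.28613 rad/s; magnitude 0.28613 rad/s.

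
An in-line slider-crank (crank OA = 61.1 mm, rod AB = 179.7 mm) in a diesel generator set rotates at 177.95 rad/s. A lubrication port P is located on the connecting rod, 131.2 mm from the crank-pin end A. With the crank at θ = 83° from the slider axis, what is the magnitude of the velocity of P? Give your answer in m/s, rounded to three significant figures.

ω = 177.9 rad/s.  Crank-pin speed |V_A| = rω = 10.873 m/s, perpendicular to OA.
Rod angle: sinφ = −(r/L) sinθ ⇒ φ = -19.723°; ω_rod = −rω cosθ/√(L²−r²sin²θ) = -7.8332 rad/s.
V_P = V_A + ω_rod × AP, with AP = 0.1312 m along the rod.
Components: V_Px = −rω sinθ − a·ω_rod·sinφ = -11.139 m/s;  V_Py = rω cosθ + a·ω_rod·cosφ = +0.35762 m/s.
|V_P| = √(V_Px² + V_Py²) = 11.144 m/s.

11.1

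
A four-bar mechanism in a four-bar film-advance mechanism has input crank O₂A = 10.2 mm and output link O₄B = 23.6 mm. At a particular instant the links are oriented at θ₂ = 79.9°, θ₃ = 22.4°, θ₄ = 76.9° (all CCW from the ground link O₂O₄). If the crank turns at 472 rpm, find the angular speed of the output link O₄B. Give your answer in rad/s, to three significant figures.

22.1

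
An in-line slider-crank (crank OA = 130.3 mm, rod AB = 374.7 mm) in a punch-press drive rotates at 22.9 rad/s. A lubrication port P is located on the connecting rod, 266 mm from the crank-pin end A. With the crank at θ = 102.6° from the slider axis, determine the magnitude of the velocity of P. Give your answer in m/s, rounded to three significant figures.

2.75

ω = 22.9 rad/s.  Crank-pin speed |V_A| = rω = 2.9839 m/s, perpendicular to OA.
Rod angle: sinφ = −(r/L) sinθ ⇒ φ = -19.838°; ω_rod = −rω cosθ/√(L²−r²sin²θ) = +1.8468 rad/s.
V_P = V_A + ω_rod × AP, with AP = 0.266 m along the rod.
Components: V_Px = −rω sinθ − a·ω_rod·sinφ = -2.7453 m/s;  V_Py = rω cosθ + a·ω_rod·cosφ = -0.18883 m/s.
|V_P| = √(V_Px² + V_Py²) = 2.7518 m/s.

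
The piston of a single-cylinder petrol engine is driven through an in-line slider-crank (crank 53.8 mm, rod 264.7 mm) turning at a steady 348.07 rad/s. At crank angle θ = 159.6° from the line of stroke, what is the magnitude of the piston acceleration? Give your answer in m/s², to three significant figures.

5100

ω = 348.1 rad/s
x(θ) = r cosθ + √(L² − r² sin²θ); with ω constant, a = ω²·d²x/dθ².
d²x/dθ² = −r cosθ − r²(cos2θ)/√u − r⁴ sin²2θ/(4u^{3/2}),  u = L² − r² sin²θ = 0.0697144 m².
Substituting r = 0.0538 m, L = 0.2647 m, θ = 159.6°: d²x/dθ² = +0.042079 m.
a = ω²·d²x/dθ² = (348.1)²·(+0.042079) = +5098 m/s²;  |a| = 5098 m/s².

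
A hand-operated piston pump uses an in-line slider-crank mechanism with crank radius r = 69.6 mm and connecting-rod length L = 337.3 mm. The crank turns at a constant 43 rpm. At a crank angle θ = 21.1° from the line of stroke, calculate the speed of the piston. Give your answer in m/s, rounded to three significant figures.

ω = 2π·43/60 = 4.503 rad/s
For an in-line slider-crank, x = r cosθ + √(L² − r² sin²θ), so v = −rω sinθ·[1 + r cosθ/√(L² − r² sin²θ)].
With r = 0.0696 m, L = 0.3373 m, θ = 21.1°: √(L² − r² sin²θ) = 0.33637 m.
v = −0.0696·4.503·0.36000·[1 + 0.0696·0.93295/0.33637] = -0.1346 m/s.
|v| = 0.1346 m/s.

0.135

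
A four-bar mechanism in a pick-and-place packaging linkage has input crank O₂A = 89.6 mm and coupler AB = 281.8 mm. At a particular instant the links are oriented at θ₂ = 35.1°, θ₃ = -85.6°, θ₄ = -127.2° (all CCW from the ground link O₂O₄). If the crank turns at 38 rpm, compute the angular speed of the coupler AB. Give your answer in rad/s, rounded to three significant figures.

0.579

ω₂ = 3.979 rad/s (from 38 rpm).
Differentiating the loop-closure r₂e^{iθ₂}+r₃e^{iθ₃}=r₁+r₄e^{iθ₄} gives r₂ω₂e^{iθ₂}+r₃ω₃e^{iθ₃}=r₄ω₄e^{iθ₄}.
Eliminating the other unknown: ω₃ = r₂ω₂ sin(θ₄−θ₂) / [r₃ sin(θ₃−θ₄)].
Numerator sine = -0.30403; denominator sine = +0.66393.
Result = 0.0896·3.979·(-0.30403) / (0.2818·(+0.66393)) = -0.5794 rad/s; magnitude 0.5794 rad/s.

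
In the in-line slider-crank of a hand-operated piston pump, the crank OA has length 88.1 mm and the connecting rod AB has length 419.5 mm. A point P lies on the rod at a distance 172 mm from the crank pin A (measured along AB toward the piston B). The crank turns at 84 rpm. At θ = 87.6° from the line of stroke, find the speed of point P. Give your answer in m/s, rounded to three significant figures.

ω = 8.796 rad/s.  Crank-pin speed |V_A| = rω = 0.77497 m/s, perpendicular to OA.
Rod angle: sinφ = −(r/L) sinθ ⇒ φ = -12.112°; ω_rod = −rω cosθ/√(L²−r²sin²θ) = -0.079121 rad/s.
V_P = V_A + ω_rod × AP, with AP = 0.172 m along the rod.
Components: V_Px = −rω sinθ − a·ω_rod·sinφ = -0.77714 m/s;  V_Py = rω cosθ + a·ω_rod·cosφ = +0.019146 m/s.
|V_P| = √(V_Px² + V_Py²) = 0.77738 m/s.

0.777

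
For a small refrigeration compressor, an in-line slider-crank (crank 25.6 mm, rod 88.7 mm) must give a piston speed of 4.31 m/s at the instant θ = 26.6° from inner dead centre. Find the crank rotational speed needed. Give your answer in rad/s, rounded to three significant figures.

298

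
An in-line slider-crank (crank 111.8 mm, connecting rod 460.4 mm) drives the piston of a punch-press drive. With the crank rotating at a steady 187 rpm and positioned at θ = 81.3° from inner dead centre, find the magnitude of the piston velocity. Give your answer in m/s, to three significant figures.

ω = 2π·187/60 = 19.58 rad/s
For an in-line slider-crank, x = r cosθ + √(L² − r² sin²θ), so v = −rω sinθ·[1 + r cosθ/√(L² − r² sin²θ)].
With r = 0.1118 m, L = 0.4604 m, θ = 81.3°: √(L² − r² sin²θ) = 0.44694 m.
v = −0.1118·19.58·0.98849·[1 + 0.1118·0.15126/0.44694] = -2.246 m/s.
|v| = 2.246 m/s.

2.25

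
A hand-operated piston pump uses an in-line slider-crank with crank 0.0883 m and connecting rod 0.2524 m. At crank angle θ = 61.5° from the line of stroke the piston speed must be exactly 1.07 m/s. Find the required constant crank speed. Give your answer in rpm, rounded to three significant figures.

112

For an in-line slider-crank, |v_piston| = rω|sinθ|·[1 + r cosθ/√(L² − r² sin²θ)].
With r = 0.0883 m, L = 0.2524 m, θ = 61.5°: the bracketed kinematic factor |dx/dθ| = 0.091213 m.
ω = v/|dx/dθ| = 1.07/0.091213 = 11.731 rad/s.
N = 60ω/(2π) = 112.02 rpm.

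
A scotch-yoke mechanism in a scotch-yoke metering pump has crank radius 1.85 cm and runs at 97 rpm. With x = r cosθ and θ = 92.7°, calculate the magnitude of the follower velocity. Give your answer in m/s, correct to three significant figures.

ω = 10.16 rad/s (from 97 rpm).
x = r cosθ ⇒ ẋ = −rω sinθ.
|v| = rω|sinθ| = 0.0185·10.16·|sin 92.7°| = 0.18771 m/s.

0.188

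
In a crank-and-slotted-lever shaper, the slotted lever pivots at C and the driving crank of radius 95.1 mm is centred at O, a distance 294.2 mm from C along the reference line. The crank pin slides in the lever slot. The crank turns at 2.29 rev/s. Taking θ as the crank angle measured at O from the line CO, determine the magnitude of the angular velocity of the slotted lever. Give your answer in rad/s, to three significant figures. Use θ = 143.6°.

3.84

ω = 14.39 rad/s (from 2.29 rev/s).
Crank pin A relative to C: A = (d + r cosθ, r sinθ); lever angle φ = atan2(r sinθ, d + r cosθ).
Differentiating tanφ: φ̇ = rω(d cosθ + r)/(d² + r² + 2dr cosθ).
d² + r² + 2dr cosθ = |CA|² = 0.0505583 m²;  d cosθ + r = -0.1417 m.
|ω_lever| = |0.0951·14.39·-0.1417| / 0.0505583 = 3.8351 rad/s.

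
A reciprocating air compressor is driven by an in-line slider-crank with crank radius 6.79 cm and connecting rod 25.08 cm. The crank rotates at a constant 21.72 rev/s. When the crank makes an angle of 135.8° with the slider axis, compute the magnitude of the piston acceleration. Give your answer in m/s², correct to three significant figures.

890

ω = 2π·21.7 = 136.5 rad/s
x(θ) = r cosθ + √(L² − r² sin²θ); with ω constant, a = ω²·d²x/dθ².
d²x/dθ² = −r cosθ − r²(cos2θ)/√u − r⁴ sin²2θ/(4u^{3/2}),  u = L² − r² sin²θ = 0.0606598 m².
Substituting r = 0.0679 m, L = 0.2508 m, θ = 135.8°: d²x/dθ² = +0.0478 m.
a = ω²·d²x/dθ² = (136.5)²·(+0.0478) = +890.24 m/s²;  |a| = 890.24 m/s².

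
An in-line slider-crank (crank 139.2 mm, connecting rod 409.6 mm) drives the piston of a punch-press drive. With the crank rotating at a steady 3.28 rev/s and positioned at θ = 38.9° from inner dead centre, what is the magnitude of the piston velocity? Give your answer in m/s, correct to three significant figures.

ω = 2π·3.28 = 20.61 rad/s
For an in-line slider-crank, x = r cosθ + √(L² − r² sin²θ), so v = −rω sinθ·[1 + r cosθ/√(L² − r² sin²θ)].
With r = 0.1392 m, L = 0.4096 m, θ = 38.9°: √(L² − r² sin²θ) = 0.40016 m.
v = −0.1392·20.61·0.62796·[1 + 0.1392·0.77824/0.40016] = -2.2892 m/s.
|v| = 2.2892 m/s.

2.29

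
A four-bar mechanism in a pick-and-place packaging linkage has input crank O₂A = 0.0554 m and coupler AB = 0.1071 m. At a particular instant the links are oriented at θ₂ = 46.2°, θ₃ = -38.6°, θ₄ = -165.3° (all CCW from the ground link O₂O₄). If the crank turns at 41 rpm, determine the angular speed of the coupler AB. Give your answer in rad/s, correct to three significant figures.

1.45

ω₂ = 4.294 rad/s (from 41 rpm).
Differentiating the loop-closure r₂e^{iθ₂}+r₃e^{iθ₃}=r₁+r₄e^{iθ₄} gives r₂ω₂e^{iθ₂}+r₃ω₃e^{iθ₃}=r₄ω₄e^{iθ₄}.
Eliminating the other unknown: ω₃ = r₂ω₂ sin(θ₄−θ₂) / [r₃ sin(θ₃−θ₄)].
Numerator sine = +0.52250; denominator sine = +0.80178.
Result = 0.0554·4.294·(+0.52250) / (0.1071·(+0.80178)) = +1.4473 rad/s; magnitude 1.4473 rad/s.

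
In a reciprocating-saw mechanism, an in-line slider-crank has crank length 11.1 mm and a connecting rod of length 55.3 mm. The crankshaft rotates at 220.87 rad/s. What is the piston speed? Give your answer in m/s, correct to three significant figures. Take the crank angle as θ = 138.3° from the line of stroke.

ω = 220.9 rad/s
For an in-line slider-crank, x = r cosθ + √(L² − r² sin²θ), so v = −rω sinθ·[1 + r cosθ/√(L² − r² sin²θ)].
With r = 0.0111 m, L = 0.0553 m, θ = 138.3°: √(L² − r² sin²θ) = 0.054805 m.
v = −0.0111·220.9·0.66523·[1 + 0.0111·-0.74664/0.054805] = -1.3843 m/s.
|v| = 1.3843 m/s.

1.38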